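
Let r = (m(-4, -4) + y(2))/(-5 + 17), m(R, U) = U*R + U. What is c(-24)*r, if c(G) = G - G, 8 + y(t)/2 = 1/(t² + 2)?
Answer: 0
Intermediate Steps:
y(t) = -16 + 2/(2 + t²) (y(t) = -16 + 2/(t² + 2) = -16 + 2/(2 + t²))
m(R, U) = U + R*U (m(R, U) = R*U + U = U + R*U)
c(G) = 0
r = -11/36 (r = (-4*(1 - 4) + 2*(-15 - 8*2²)/(2 + 2²))/(-5 + 17) = (-4*(-3) + 2*(-15 - 8*4)/(2 + 4))/12 = (12 + 2*(-15 - 32)/6)*(1/12) = (12 + 2*(⅙)*(-47))*(1/12) = (12 - 47/3)*(1/12) = -11/3*1/12 = -11/36 ≈ -0.30556)
c(-24)*r = 0*(-11/36) = 0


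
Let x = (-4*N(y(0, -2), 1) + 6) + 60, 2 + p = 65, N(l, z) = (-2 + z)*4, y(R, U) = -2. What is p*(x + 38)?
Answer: 7560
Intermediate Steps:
N(l, z) = -8 + 4*z
p = 63 (p = -2 + 65 = 63)
x = 82 (x = (-4*(-8 + 4*1) + 6) + 60 = (-4*(-8 + 4) + 6) + 60 = (-4*(-4) + 6) + 60 = (16 + 6) + 60 = 22 + 60 = 82)
p*(x + 38) = 63*(82 + 38) = 63*120 = 7560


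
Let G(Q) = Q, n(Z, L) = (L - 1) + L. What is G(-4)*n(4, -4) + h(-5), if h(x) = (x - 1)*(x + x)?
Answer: 96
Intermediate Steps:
n(Z, L) = -1 + 2*L (n(Z, L) = (-1 + L) + L = -1 + 2*L)
h(x) = 2*x*(-1 + x) (h(x) = (-1 + x)*(2*x) = 2*x*(-1 + x))
G(-4)*n(4, -4) + h(-5) = -4*(-1 + 2*(-4)) + 2*(-5)*(-1 - 5) = -4*(-1 - 8) + 2*(-5)*(-6) = -4*(-9) + 60 = 36 + 60 = 96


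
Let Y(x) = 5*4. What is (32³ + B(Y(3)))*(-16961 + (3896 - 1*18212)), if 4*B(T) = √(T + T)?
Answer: -1024884736 - 31277*√10/2 ≈ -1.0249e+9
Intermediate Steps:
Y(x) = 20
B(T) = √2*√T/4 (B(T) = √(T + T)/4 = √(2*T)/4 = (√2*√T)/4 = √2*√T/4)
(32³ + B(Y(3)))*(-16961 + (3896 - 1*18212)) = (32³ + √2*√20/4)*(-16961 + (3896 - 1*18212)) = (32768 + √2*(2*√5)/4)*(-16961 + (3896 - 18212)) = (32768 + √10/2)*(-16961 - 14316) = (32768 + √10/2)*(-31277) = -1024884736 - 31277*√10/2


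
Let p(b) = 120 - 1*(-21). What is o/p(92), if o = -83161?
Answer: -83161/141 ≈ -589.79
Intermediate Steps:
p(b) = 141 (p(b) = 120 + 21 = 141)
o/p(92) = -83161/141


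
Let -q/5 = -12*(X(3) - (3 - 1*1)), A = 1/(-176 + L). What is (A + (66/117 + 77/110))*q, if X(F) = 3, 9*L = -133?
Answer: 1685942/22321 ≈ 75.532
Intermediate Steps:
L = -133/9 (L = (1/9)*(-133) = -133/9 ≈ -14.778)
A = -9/1717 (A = 1/(-176 - 133/9) = 1/(-1717/9) = -9/1717 ≈ -0.0052417)
q = 60 (q = -(-60)*(3 - (3 - 1*1)) = -(-60)*(3 - (3 - 1)) = -(-60)*(3 - 1*2) = -(-60)*(3 - 2) = -(-60) = -5*(-12) = 60)
(A + (66/117 + 77/110))*q = (-9/1717 + (66/117 + 77/110))*60 = (-9/1717 + (66*(1/117) + 77*(1/110)))*60 = (-9/1717 + (22/39 + 7/10))*60 = (-9/1717 + 493/390)*60 = (842971/669630)*60 = 1685942/22321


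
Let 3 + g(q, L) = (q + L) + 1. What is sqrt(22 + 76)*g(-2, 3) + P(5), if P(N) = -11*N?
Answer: -55 - 7*sqrt(2) ≈ -64.900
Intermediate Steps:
g(q, L) = -2 + L + q (g(q, L) = -3 + ((q + L) + 1) = -3 + ((L + q) + 1) = -3 + (1 + L + q) = -2 + L + q)
sqrt(22 + 76)*g(-2, 3) + P(5) = sqrt(22 + 76)*(-2 + 3 - 2) - 11*5 = sqrt(98)*(-1) - 55 = (7*sqrt(2))*(-1) - 55 = -7*sqrt(2) - 55 = -55 - 7*sqrt(2)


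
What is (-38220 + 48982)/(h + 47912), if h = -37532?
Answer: 5381/5190 ≈ 1.0368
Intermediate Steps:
(-38220 + 48982)/(h + 47912) = (-38220 + 48982)/(-37532 + 47912) = 10762/10380 = 10762*(1/10380) = 5381/5190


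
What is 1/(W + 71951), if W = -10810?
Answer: 1/61141 ≈ 1.6356e-5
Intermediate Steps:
1/(W + 71951) = 1/(-10810 + 71951) = 1/61141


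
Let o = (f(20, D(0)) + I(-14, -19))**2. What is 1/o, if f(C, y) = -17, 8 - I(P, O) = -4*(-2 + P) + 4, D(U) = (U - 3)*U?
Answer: 1/5929 ≈ 0.00016866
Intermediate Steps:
D(U) = U*(-3 + U) (D(U) = (-3 + U)*U = U*(-3 + U))
I(P, O) = -4 + 4*P (I(P, O) = 8 - (-4*(-2 + P) + 4) = 8 - ((8 - 4*P) + 4) = 8 - (12 - 4*P) = 8 + (-12 + 4*P) = -4 + 4*P)
o = 5929 (o = (-17 + (-4 + 4*(-14)))**2 = (-17 + (-4 - 56))**2 = (-17 - 60)**2 = (-77)**2 = 5929)
1/o = 1/5929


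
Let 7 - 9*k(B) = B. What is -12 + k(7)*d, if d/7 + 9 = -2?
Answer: -12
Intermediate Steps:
d = -77 (d = -63 + 7*(-2) = -63 - 14 = -77)
k(B) = 7/9 - B/9
-12 + k(7)*d = -12 + (7/9 - ⅑*7)*(-77) = -12 + (7/9 - 7/9)*(-77) = -12 + 0*(-77) = -12 + 0 = -12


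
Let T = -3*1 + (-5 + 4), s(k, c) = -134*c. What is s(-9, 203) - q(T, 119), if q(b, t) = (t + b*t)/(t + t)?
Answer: -54401/2 ≈ -27201.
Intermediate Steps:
T = -4 (T = -3 - 1 = -4)
q(b, t) = (t + b*t)/(2*t) (q(b, t) = (t + b*t)/((2*t)) = (t + b*t)*(1/(2*t)) = (t + b*t)/(2*t))
s(-9, 203) - q(T, 119) = -134*203 - (½ + (½)*(-4)) = -27202 - (½ - 2) = -27202 - 1*(-3/2) = -27202 + 3/2 = -54401/2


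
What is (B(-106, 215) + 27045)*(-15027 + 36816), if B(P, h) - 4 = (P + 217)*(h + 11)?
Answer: 1135969515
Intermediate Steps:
B(P, h) = 4 + (11 + h)*(217 + P) (B(P, h) = 4 + (P + 217)*(h + 11) = 4 + (217 + P)*(11 + h) = 4 + (11 + h)*(217 + P))
(B(-106, 215) + 27045)*(-15027 + 36816) = ((2391 + 11*(-106) + 217*215 - 106*215) + 27045)*(-15027 + 36816) = ((2391 - 1166 + 46655 - 22790) + 27045)*21789 = (25090 + 27045)*21789 = 52135*21789 = 1135969515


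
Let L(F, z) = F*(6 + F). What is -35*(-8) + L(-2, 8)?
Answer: 272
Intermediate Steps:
-35*(-8) + L(-2, 8) = -35*(-8) - 2*(6 - 2) = 280 - 2*4 = 280 - 8 = 272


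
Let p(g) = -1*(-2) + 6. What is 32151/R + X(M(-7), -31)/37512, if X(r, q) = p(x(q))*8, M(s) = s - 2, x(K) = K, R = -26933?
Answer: -150540575/126288837 ≈ -1.1920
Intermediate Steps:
M(s) = -2 + s
p(g) = 8 (p(g) = 2 + 6 = 8)
X(r, q) = 64 (X(r, q) = 8*8 = 64)
32151/R + X(M(-7), -31)/37512 = 32151/(-26933) + 64/37512 = 32151*(-1/26933) + 64*(1/37512) = -32151/26933 + 8/4689 = -150540575/126288837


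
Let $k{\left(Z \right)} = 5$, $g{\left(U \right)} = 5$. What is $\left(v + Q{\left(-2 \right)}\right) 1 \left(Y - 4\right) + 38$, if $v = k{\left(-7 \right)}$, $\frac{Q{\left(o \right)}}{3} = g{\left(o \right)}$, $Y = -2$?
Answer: $-82$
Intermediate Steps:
$Q{\left(o \right)} = 15$ ($Q{\left(o \right)} = 3 \cdot 5 = 15$)
$v = 5$
$\left(v + Q{\left(-2 \right)}\right) 1 \left(Y - 4\right) + 38 = \left(5 + 15\right) 1 \left(-2 - 4\right) + 38 = 20 \cdot 1 \left(-6\right) + 38 = 20 \left(-6\right) + 38 = -120 + 38 = -82$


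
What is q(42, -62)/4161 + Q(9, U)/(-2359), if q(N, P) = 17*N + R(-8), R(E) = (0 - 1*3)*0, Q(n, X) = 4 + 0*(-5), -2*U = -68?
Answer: 555894/3271933 ≈ 0.16990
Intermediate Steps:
U = 34 (U = -1/2*(-68) = 34)
Q(n, X) = 4 (Q(n, X) = 4 + 0 = 4)
R(E) = 0 (R(E) = (0 - 3)*0 = -3*0 = 0)
q(N, P) = 17*N (q(N, P) = 17*N + 0 = 17*N)
q(42, -62)/4161 + Q(9, U)/(-2359) = (17*42)/4161 + 4/(-2359) = 714*(1/4161) + 4*(-1/2359) = 238/1387 - 4/2359 = 555894/3271933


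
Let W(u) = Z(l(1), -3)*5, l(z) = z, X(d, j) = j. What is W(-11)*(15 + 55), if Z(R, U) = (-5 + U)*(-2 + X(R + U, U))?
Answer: 14000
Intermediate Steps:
Z(R, U) = (-5 + U)*(-2 + U)
W(u) = 200 (W(u) = (10 + (-3)² - 7*(-3))*5 = (10 + 9 + 21)*5 = 40*5 = 200)
W(-11)*(15 + 55) = 200*(15 + 55) = 200*70 = 14000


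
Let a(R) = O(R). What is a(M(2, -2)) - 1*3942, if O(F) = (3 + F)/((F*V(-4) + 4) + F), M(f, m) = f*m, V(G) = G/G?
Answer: -15767/4 ≈ -3941.8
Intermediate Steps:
V(G) = 1
O(F) = (3 + F)/(4 + 2*F) (O(F) = (3 + F)/((F*1 + 4) + F) = (3 + F)/((F + 4) + F) = (3 + F)/((4 + F) + F) = (3 + F)/(4 + 2*F))
a(R) = (3 + R)/(2*(2 + R))
a(M(2, -2)) - 1*3942 = (3 + 2*(-2))/(2*(2 + 2*(-2))) - 1*3942 = (3 - 4)/(2*(2 - 4)) - 3942 = (½)*(-1)/(-2) - 3942 = (½)*(-½)*(-1) - 3942 = ¼ - 3942 = -15767/4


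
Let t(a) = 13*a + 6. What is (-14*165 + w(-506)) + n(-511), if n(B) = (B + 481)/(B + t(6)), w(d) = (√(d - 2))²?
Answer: -1203256/427 ≈ -2817.9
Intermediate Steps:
t(a) = 6 + 13*a
w(d) = -2 + d (w(d) = (√(-2 + d))² = -2 + d)
n(B) = (481 + B)/(84 + B) (n(B) = (B + 481)/(B + (6 + 13*6)) = (481 + B)/(B + (6 + 78)) = (481 + B)/(B + 84) = (481 + B)/(84 + B))
(-14*165 + w(-506)) + n(-511) = (-14*165 + (-2 - 506)) + (481 - 511)/(84 - 511) = (-2310 - 508) - 30/(-427) = -2818 - 1/427*(-30) = -2818 + 30/427 = -1203256/427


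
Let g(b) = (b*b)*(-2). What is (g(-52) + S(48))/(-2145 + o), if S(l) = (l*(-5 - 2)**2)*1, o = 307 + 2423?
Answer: -3056/585 ≈ -5.2239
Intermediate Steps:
g(b) = -2*b**2 (g(b) = b**2*(-2) = -2*b**2)
o = 2730
S(l) = 49*l (S(l) = (l*(-7)**2)*1 = (l*49)*1 = (49*l)*1 = 49*l)
(g(-52) + S(48))/(-2145 + o) = (-2*(-52)**2 + 49*48)/(-2145 + 2730) = (-2*2704 + 2352)/585 = (-5408 + 2352)*(1/585) = -3056*1/585 = -3056/585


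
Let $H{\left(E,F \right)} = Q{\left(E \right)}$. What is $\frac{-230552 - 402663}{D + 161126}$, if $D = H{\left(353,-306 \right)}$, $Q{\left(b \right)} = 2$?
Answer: $- \frac{57565}{14648} \approx -3.9299$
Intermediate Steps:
$H{\left(E,F \right)} = 2$
$D = 2$
$\frac{-230552 - 402663}{D + 161126} = \frac{-230552 - 402663}{2 + 161126} = \frac{-230552 - 402663}{161128} = \left(-230552 - 402663\right) \frac{1}{161128} = \left(-633215\right) \frac{1}{161128} = - \frac{57565}{14648}$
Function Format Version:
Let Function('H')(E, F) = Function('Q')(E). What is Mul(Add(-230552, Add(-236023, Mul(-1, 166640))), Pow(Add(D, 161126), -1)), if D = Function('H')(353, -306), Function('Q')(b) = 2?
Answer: Rational(-57565, 14648) ≈ -3.9299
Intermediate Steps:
Function('H')(E, F) = 2
D = 2
Mul(Add(-230552, Add(-236023, Mul(-1, 166640))), Pow(Add(D, 161126), -1)) = Mul(Add(-230552, Add(-236023, Mul(-1, 166640))), Pow(Add(2, 161126), -1)) = Mul(Add(-230552, Add(-236023, -166640)), Pow(161128, -1)) = Mul(Add(-230552, -402663), Rational(1, 161128)) = Mul(-633215, Rational(1, 161128)) = Rational(-57565, 14648)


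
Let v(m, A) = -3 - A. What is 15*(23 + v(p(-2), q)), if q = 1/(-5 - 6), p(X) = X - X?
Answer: 3315/11 ≈ 301.36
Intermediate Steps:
p(X) = 0
q = -1/11 (q = 1/(-11) = -1/11 ≈ -0.090909)
15*(23 + v(p(-2), q)) = 15*(23 + (-3 - 1*(-1/11))) = 15*(23 + (-3 + 1/11)) = 15*(23 - 32/11) = 15*(221/11) = 3315/11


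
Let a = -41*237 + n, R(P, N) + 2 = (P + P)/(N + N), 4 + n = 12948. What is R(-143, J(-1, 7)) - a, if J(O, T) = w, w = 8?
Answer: -25975/8 ≈ -3246.9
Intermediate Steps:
n = 12944 (n = -4 + 12948 = 12944)
J(O, T) = 8
R(P, N) = -2 + P/N (R(P, N) = -2 + (P + P)/(N + N) = -2 + (2*P)/((2*N)) = -2 + (2*P)*(1/(2*N)) = -2 + P/N)
a = 3227 (a = -41*237 + 12944 = -9717 + 12944 = 3227)
R(-143, J(-1, 7)) - a = (-2 - 143/8) - 1*3227 = (-2 - 143*⅛) - 3227 = (-2 - 143/8) - 3227 = -159/8 - 3227 = -25975/8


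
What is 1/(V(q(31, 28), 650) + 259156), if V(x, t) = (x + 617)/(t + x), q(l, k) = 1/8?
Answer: 5201/1347875293 ≈ 3.8587e-6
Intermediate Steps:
q(l, k) = ⅛
V(x, t) = (617 + x)/(t + x)
1/(V(q(31, 28), 650) + 259156) = 1/((617 + ⅛)/(650 + ⅛) + 259156) = 1/((4937/8)/(5201/8) + 259156) = 1/((8/5201)*(4937/8) + 259156) = 1/(4937/5201 + 259156) = 1/(1347875293/5201) = 5201/1347875293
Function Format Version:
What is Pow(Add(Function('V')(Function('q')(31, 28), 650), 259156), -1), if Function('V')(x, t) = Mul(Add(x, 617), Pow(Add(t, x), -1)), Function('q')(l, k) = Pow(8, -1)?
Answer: Rational(5201, 1347875293) ≈ 3.8587e-6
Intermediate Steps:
Function('q')(l, k) = Rational(1, 8)
Function('V')(x, t) = Mul(Pow(Add(t, x), -1), Add(617, x)) (Function('V')(x, t) = Mul(Add(617, x), Pow(Add(t, x), -1)) = Mul(Pow(Add(t, x), -1), Add(617, x)))
Pow(Add(Function('V')(Function('q')(31, 28), 650), 259156), -1) = Pow(Add(Mul(Pow(Add(650, Rational(1, 8)), -1), Add(617, Rational(1, 8))), 259156), -1) = Pow(Add(Mul(Pow(Rational(5201, 8), -1), Rational(4937, 8)), 259156), -1) = Pow(Add(Mul(Rational(8, 5201), Rational(4937, 8)), 259156), -1) = Pow(Add(Rational(4937, 5201), 259156), -1) = Pow(Rational(1347875293, 5201), -1) = Rational(5201, 1347875293)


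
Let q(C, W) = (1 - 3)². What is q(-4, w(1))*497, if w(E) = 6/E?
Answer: 1988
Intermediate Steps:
q(C, W) = 4 (q(C, W) = (-2)² = 4)
q(-4, w(1))*497 = 4*497 = 1988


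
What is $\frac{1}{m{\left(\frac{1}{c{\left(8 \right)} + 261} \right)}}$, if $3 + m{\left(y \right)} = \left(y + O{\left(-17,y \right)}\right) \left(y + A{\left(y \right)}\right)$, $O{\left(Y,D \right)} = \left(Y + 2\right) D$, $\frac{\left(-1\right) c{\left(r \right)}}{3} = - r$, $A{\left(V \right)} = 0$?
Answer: $- \frac{81225}{243689} \approx -0.33331$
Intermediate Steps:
$c{\left(r \right)} = 3 r$ ($c{\left(r \right)} = - 3 \left(- r\right) = 3 r$)
$O{\left(Y,D \right)} = D \left(2 + Y\right)$ ($O{\left(Y,D \right)} = \left(2 + Y\right) D = D \left(2 + Y\right)$)
$m{\left(y \right)} = -3 - 14 y^{2}$ ($m{\left(y \right)} = -3 + \left(y + y \left(2 - 17\right)\right) \left(y + 0\right) = -3 + \left(y + y \left(-15\right)\right) y = -3 + \left(y - 15 y\right) y = -3 + - 14 y y = -3 - 14 y^{2}$)
$\frac{1}{m{\left(\frac{1}{c{\left(8 \right)} + 261} \right)}} = \frac{1}{-3 - 14 \left(\frac{1}{3 \cdot 8 + 261}\right)^{2}} = \frac{1}{-3 - 14 \left(\frac{1}{24 + 261}\right)^{2}} = \frac{1}{-3 - 14 \left(\frac{1}{285}\right)^{2}} = \frac{1}{-3 - \frac{14}{81225}} = \frac{1}{- \frac{243689}{81225}} = - \frac{81225}{243689}$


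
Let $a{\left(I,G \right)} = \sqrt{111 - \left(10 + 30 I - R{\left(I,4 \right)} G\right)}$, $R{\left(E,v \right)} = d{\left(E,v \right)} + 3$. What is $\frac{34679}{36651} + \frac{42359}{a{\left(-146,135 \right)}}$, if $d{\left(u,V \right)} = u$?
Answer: $\frac{34679}{36651} - \frac{42359 i \sqrt{3706}}{7412} \approx 0.9462 - 347.91 i$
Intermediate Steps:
$R{\left(E,v \right)} = 3 + E$ ($R{\left(E,v \right)} = E + 3 = 3 + E$)
$a{\left(I,G \right)} = \sqrt{101 - 30 I + G \left(3 + I\right)}$ ($a{\left(I,G \right)} = \sqrt{111 - \left(10 + 30 I - \left(3 + I\right) G\right)} = \sqrt{111 - \left(10 + 30 I - G \left(3 + I\right)\right)} = \sqrt{101 - 30 I + G \left(3 + I\right)}$)
$\frac{34679}{36651} + \frac{42359}{a{\left(-146,135 \right)}} = \frac{34679}{36651} + \frac{42359}{\sqrt{101 - -4380 + 135 \left(3 - 146\right)}} = 34679 \cdot \frac{1}{36651} + \frac{42359}{\sqrt{101 + 4380 + 135 \left(-143\right)}} = \frac{34679}{36651} + \frac{42359}{\sqrt{101 + 4380 - 19305}} = \frac{34679}{36651} + \frac{42359}{\sqrt{-14824}} = \frac{34679}{36651} + \frac{42359}{2 i \sqrt{3706}} = \frac{34679}{36651} + 42359 \left(- \frac{i \sqrt{3706}}{7412}\right) = \frac{34679}{36651} - \frac{42359 i \sqrt{3706}}{7412}$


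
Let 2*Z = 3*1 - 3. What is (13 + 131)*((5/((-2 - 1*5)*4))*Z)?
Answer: 0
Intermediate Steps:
Z = 0 (Z = (3*1 - 3)/2 = (3 - 3)/2 = (½)*0 = 0)
(13 + 131)*((5/((-2 - 1*5)*4))*Z) = (13 + 131)*((5/((-2 - 1*5)*4))*0) = 144*((5/((-2 - 5)*4))*0) = 144*((5/(-7*4))*0) = 144*((5/(-28))*0) = 144*(-1/28*5*0) = 144*(-5/28*0) = 144*0 = 0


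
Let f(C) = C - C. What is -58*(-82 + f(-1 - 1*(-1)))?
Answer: 4756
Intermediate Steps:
f(C) = 0
-58*(-82 + f(-1 - 1*(-1))) = -58*(-82 + 0) = -58*(-82) = 4756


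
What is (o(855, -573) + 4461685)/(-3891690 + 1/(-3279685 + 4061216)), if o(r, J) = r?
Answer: -3487613348740/3041476377389 ≈ -1.1467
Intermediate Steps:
(o(855, -573) + 4461685)/(-3891690 + 1/(-3279685 + 4061216)) = (855 + 4461685)/(-3891690 + 1/(-3279685 + 4061216)) = 4462540/(-3891690 + 1/781531) = 4462540/(-3041476377389/781531) = 4462540*(-781531/3041476377389) = -3487613348740/3041476377389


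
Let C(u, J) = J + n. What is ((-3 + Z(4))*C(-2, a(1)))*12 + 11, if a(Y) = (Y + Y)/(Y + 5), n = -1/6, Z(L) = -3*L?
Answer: -19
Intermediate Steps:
n = -⅙ (n = -1*⅙ = -⅙ ≈ -0.16667)
a(Y) = 2*Y/(5 + Y) (a(Y) = (2*Y)/(5 + Y) = 2*Y/(5 + Y))
C(u, J) = -⅙ + J (C(u, J) = J - ⅙ = -⅙ + J)
((-3 + Z(4))*C(-2, a(1)))*12 + 11 = ((-3 - 3*4)*(-⅙ + 2*1/(5 + 1)))*12 + 11 = ((-3 - 12)*(-⅙ + 2*1/6))*12 + 11 = -15*(-⅙ + 2*1*(⅙))*12 + 11 = -15*(-⅙ + ⅓)*12 + 11 = -15*⅙*12 + 11 = -5/2*12 + 11 = -30 + 11 = -19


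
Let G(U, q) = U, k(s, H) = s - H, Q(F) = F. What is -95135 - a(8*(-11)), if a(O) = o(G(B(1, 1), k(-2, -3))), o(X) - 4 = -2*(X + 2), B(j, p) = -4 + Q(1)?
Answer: -95141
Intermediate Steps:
B(j, p) = -3 (B(j, p) = -4 + 1 = -3)
o(X) = -2*X (o(X) = 4 - 2*(X + 2) = 4 - 2*(2 + X) = 4 + (-4 - 2*X) = -2*X)
a(O) = 6 (a(O) = -2*(-3) = 6)
-95135 - a(8*(-11)) = -95135 - 1*6 = -95135 - 6 = -95141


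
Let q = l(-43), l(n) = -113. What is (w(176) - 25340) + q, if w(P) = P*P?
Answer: 5523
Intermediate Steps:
q = -113
w(P) = P**2
(w(176) - 25340) + q = (176**2 - 25340) - 113 = (30976 - 25340) - 113 = 5636 - 113 = 5523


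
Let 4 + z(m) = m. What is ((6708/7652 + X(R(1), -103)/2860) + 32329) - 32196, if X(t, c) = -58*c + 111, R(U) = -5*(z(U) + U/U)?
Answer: 148820753/1094236 ≈ 136.00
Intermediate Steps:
z(m) = -4 + m
R(U) = 15 - 5*U (R(U) = -5*((-4 + U) + U/U) = -5*((-4 + U) + 1) = -5*(-3 + U) = 15 - 5*U)
X(t, c) = 111 - 58*c
((6708/7652 + X(R(1), -103)/2860) + 32329) - 32196 = ((6708/7652 + (111 - 58*(-103))/2860) + 32329) - 32196 = ((6708*(1/7652) + (111 + 5974)*(1/2860)) + 32329) - 32196 = ((1677/1913 + 6085*(1/2860)) + 32329) - 32196 = ((1677/1913 + 1217/572) + 32329) - 32196 = (3287365/1094236 + 32329) - 32196 = 35378843009/1094236 - 32196 = 148820753/1094236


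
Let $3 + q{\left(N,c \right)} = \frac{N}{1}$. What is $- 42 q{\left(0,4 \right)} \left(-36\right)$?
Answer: $-4536$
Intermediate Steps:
$q{\left(N,c \right)} = -3 + N$ ($q{\left(N,c \right)} = -3 + \frac{N}{1} = -3 + N 1 = -3 + N$)
$- 42 q{\left(0,4 \right)} \left(-36\right) = - 42 \left(-3 + 0\right) \left(-36\right) = \left(-42\right) \left(-3\right) \left(-36\right) = 126 \left(-36\right) = -4536$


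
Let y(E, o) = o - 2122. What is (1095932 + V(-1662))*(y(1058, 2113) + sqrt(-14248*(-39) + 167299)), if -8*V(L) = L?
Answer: -39461031/4 + 4384559*sqrt(722971)/4 ≈ 9.2216e+8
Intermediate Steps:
y(E, o) = -2122 + o
V(L) = -L/8
(1095932 + V(-1662))*(y(1058, 2113) + sqrt(-14248*(-39) + 167299)) = (1095932 - 1/8*(-1662))*((-2122 + 2113) + sqrt(-14248*(-39) + 167299)) = (1095932 + 831/4)*(-9 + sqrt(555672 + 167299)) = 4384559*(-9 + sqrt(722971))/4 = -39461031/4 + 4384559*sqrt(722971)/4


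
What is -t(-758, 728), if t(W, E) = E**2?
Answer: -529984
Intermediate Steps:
-t(-758, 728) = -1*728**2 = -1*529984 = -529984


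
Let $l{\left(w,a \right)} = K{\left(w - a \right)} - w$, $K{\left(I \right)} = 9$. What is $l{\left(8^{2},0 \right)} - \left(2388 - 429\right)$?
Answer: $-2014$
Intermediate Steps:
$l{\left(w,a \right)} = 9 - w$
$l{\left(8^{2},0 \right)} - \left(2388 - 429\right) = \left(9 - 8^{2}\right) - \left(2388 - 429\right) = \left(9 - 64\right) - \left(2388 - 429\right) = \left(9 - 64\right) - 1959 = -55 - 1959 = -2014$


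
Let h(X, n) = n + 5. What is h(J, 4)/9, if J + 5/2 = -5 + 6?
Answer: 1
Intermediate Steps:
J = -3/2 (J = -5/2 + (-5 + 6) = -5/2 + 1 = -3/2 ≈ -1.5000)
h(X, n) = 5 + n
h(J, 4)/9 = (5 + 4)/9 = (⅑)*9 = 1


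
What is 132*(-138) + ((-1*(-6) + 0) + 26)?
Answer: -18184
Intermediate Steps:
132*(-138) + ((-1*(-6) + 0) + 26) = -18216 + ((6 + 0) + 26) = -18216 + (6 + 26) = -18216 + 32 = -18184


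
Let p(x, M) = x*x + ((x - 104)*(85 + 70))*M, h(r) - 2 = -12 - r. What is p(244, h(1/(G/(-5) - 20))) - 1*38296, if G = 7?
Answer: -20837820/107 ≈ -1.9475e+5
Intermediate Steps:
h(r) = -10 - r (h(r) = 2 + (-12 - r) = -10 - r)
p(x, M) = x**2 + M*(-16120 + 155*x) (p(x, M) = x**2 + ((-104 + x)*155)*M = x**2 + (-16120 + 155*x)*M = x**2 + M*(-16120 + 155*x))
p(244, h(1/(G/(-5) - 20))) - 1*38296 = (244**2 - 16120*(-10 - 1/(7/(-5) - 20)) + 155*(-10 - 1/(7/(-5) - 20))*244) - 1*38296 = (59536 - 16120*(-10 - 1/(7*(-1/5) - 20)) + 155*(-10 - 1/(7*(-1/5) - 20))*244) - 38296 = (59536 - 16120*(-10 - 1/(-7/5 - 20)) + 155*(-10 - 1/(-7/5 - 20))*244) - 38296 = (59536 - 16120*(-10 - 1/(-107/5)) + 155*(-10 - 1/(-107/5))*244) - 38296 = (59536 - 16120*(-10 - 1*(-5/107)) + 155*(-10 - 1*(-5/107))*244) - 38296 = (59536 - 16120*(-10 + 5/107) + 155*(-10 + 5/107)*244) - 38296 = (59536 - 16120*(-1065/107) + 155*(-1065/107)*244) - 38296 = (59536 + 17167800/107 - 40278300/107) - 38296 = -16740148/107 - 38296 = -20837820/107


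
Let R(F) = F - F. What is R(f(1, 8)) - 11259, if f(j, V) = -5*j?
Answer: -11259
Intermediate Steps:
R(F) = 0
R(f(1, 8)) - 11259 = 0 - 11259 = -11259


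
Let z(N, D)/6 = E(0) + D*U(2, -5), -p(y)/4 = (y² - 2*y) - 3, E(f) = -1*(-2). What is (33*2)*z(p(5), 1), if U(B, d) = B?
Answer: 1584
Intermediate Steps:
E(f) = 2
p(y) = 12 - 4*y² + 8*y (p(y) = -4*((y² - 2*y) - 3) = -4*(-3 + y² - 2*y) = 12 - 4*y² + 8*y)
z(N, D) = 12 + 12*D (z(N, D) = 6*(2 + D*2) = 6*(2 + 2*D) = 12 + 12*D)
(33*2)*z(p(5), 1) = (33*2)*(12 + 12*1) = 66*(12 + 12) = 66*24 = 1584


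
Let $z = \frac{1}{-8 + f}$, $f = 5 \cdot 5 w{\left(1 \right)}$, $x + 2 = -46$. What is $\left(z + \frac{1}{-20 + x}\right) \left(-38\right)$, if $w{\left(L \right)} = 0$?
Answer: $\frac{361}{68} \approx 5.3088$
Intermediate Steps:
$x = -48$ ($x = -2 - 46 = -48$)
$f = 0$ ($f = 5 \cdot 5 \cdot 0 = 25 \cdot 0 = 0$)
$z = - \frac{1}{8}$ ($z = \frac{1}{-8 + 0} = \frac{1}{-8} = - \frac{1}{8} \approx -0.125$)
$\left(z + \frac{1}{-20 + x}\right) \left(-38\right) = \left(- \frac{1}{8} + \frac{1}{-20 - 48}\right) \left(-38\right) = \left(- \frac{1}{8} + \frac{1}{-68}\right) \left(-38\right) = \left(- \frac{1}{8} - \frac{1}{68}\right) \left(-38\right) = \left(- \frac{19}{136}\right) \left(-38\right) = \frac{361}{68}$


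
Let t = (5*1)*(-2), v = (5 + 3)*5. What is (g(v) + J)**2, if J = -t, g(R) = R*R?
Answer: 2592100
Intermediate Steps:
v = 40 (v = 8*5 = 40)
t = -10 (t = 5*(-2) = -10)
g(R) = R**2
J = 10 (J = -1*(-10) = 10)
(g(v) + J)**2 = (40**2 + 10)**2 = (1600 + 10)**2 = 1610**2 = 2592100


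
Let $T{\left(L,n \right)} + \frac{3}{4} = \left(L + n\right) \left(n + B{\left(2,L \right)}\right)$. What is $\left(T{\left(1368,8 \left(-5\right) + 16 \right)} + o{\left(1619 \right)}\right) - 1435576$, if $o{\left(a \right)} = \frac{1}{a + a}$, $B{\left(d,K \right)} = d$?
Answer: $- \frac{9488277399}{6476} \approx -1.4651 \cdot 10^{6}$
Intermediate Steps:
$o{\left(a \right)} = \frac{1}{2 a}$
$T{\left(L,n \right)} = - \frac{3}{4} + \left(2 + n\right) \left(L + n\right)$ ($T{\left(L,n \right)} = - \frac{3}{4} + \left(L + n\right) \left(n + 2\right) = - \frac{3}{4} + \left(L + n\right) \left(2 + n\right) = - \frac{3}{4} + \left(2 + n\right) \left(L + n\right)$)
$\left(T{\left(1368,8 \left(-5\right) + 16 \right)} + o{\left(1619 \right)}\right) - 1435576 = \left(\left(- \frac{3}{4} + \left(8 \left(-5\right) + 16\right)^{2} + 2 \cdot 1368 + 2 \left(8 \left(-5\right) + 16\right) + 1368 \left(8 \left(-5\right) + 16\right)\right) + \frac{1}{2 \cdot 1619}\right) - 1435576 = \left(\left(- \frac{3}{4} + \left(-40 + 16\right)^{2} + 2736 + 2 \left(-40 + 16\right) + 1368 \left(-40 + 16\right)\right) + \frac{1}{2} \cdot \frac{1}{1619}\right) - 1435576 = \left(\left(- \frac{3}{4} + \left(-24\right)^{2} + 2736 + 2 \left(-24\right) + 1368 \left(-24\right)\right) + \frac{1}{3238}\right) - 1435576 = \left(\left(- \frac{3}{4} + 576 + 2736 - 48 - 32832\right) + \frac{1}{3238}\right) - 1435576 = \left(- \frac{118275}{4} + \frac{1}{3238}\right) - 1435576 = - \frac{191487223}{6476} - 1435576 = - \frac{9488277399}{6476}$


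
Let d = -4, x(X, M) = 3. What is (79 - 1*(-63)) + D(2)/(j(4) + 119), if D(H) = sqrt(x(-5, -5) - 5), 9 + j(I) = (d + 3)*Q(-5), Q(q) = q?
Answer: 142 + I*sqrt(2)/115 ≈ 142.0 + 0.012298*I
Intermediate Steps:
j(I) = -4 (j(I) = -9 + (-4 + 3)*(-5) = -9 - 1*(-5) = -9 + 5 = -4)
D(H) = I*sqrt(2) (D(H) = sqrt(3 - 5) = sqrt(-2) = I*sqrt(2))
(79 - 1*(-63)) + D(2)/(j(4) + 119) = (79 - 1*(-63)) + (I*sqrt(2))/(-4 + 119) = (79 + 63) + (I*sqrt(2))/115 = 142 + (I*sqrt(2))/115 = 142 + I*sqrt(2)/115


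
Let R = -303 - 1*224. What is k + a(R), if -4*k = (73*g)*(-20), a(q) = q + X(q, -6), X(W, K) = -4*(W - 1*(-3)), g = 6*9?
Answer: 21279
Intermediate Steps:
g = 54
X(W, K) = -12 - 4*W (X(W, K) = -4*(W + 3) = -4*(3 + W) = -12 - 4*W)
R = -527 (R = -303 - 224 = -527)
a(q) = -12 - 3*q (a(q) = q + (-12 - 4*q) = -12 - 3*q)
k = 19710 (k = -73*54*(-20)/4 = -1971*(-20)/2 = -¼*(-78840) = 19710)
k + a(R) = 19710 + (-12 - 3*(-527)) = 19710 + (-12 + 1581) = 19710 + 1569 = 21279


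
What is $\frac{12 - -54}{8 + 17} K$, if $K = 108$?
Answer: $\frac{7128}{25} \approx 285.12$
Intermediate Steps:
$\frac{12 - -54}{8 + 17} K = \frac{12 - -54}{8 + 17} \cdot 108 = \frac{12 + 54}{25} \cdot 108 = 66 \cdot \frac{1}{25} \cdot 108 = \frac{66}{25} \cdot 108 = \frac{7128}{25}$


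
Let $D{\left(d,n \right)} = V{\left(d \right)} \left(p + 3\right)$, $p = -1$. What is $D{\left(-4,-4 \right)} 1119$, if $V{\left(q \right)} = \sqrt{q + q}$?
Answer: $4476 i \sqrt{2} \approx 6330.0 i$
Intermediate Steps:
$V{\left(q \right)} = \sqrt{2} \sqrt{q}$ ($V{\left(q \right)} = \sqrt{2 q} = \sqrt{2} \sqrt{q}$)
$D{\left(d,n \right)} = 2 \sqrt{2} \sqrt{d}$ ($D{\left(d,n \right)} = \sqrt{2} \sqrt{d} \left(-1 + 3\right) = \sqrt{2} \sqrt{d} 2 = 2 \sqrt{2} \sqrt{d}$)
$D{\left(-4,-4 \right)} 1119 = 2 \sqrt{2} \sqrt{-4} \cdot 1119 = 2 \sqrt{2} \cdot 2 i 1119 = 4 i \sqrt{2} \cdot 1119 = 4476 i \sqrt{2}$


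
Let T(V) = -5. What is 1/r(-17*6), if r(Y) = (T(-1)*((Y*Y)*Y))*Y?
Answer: -1/541216080 ≈ -1.8477e-9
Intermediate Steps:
r(Y) = -5*Y**4 (r(Y) = (-5*Y*Y*Y)*Y = (-5*Y**2*Y)*Y = (-5*Y**3)*Y = -5*Y**4)
1/r(-17*6) = 1/(-5*(-17*6)**4) = 1/(-5*(-102)**4) = 1/(-5*108243216) = 1/(-541216080) = -1/541216080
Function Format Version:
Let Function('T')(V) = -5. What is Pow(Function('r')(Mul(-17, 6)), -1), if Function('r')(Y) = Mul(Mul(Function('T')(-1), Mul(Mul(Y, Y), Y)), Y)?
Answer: Rational(-1, 541216080) ≈ -1.8477e-9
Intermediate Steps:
Function('r')(Y) = Mul(-5, Pow(Y, 4)) (Function('r')(Y) = Mul(Mul(-5, Mul(Mul(Y, Y), Y)), Y) = Mul(Mul(-5, Mul(Pow(Y, 2), Y)), Y) = Mul(Mul(-5, Pow(Y, 3)), Y) = Mul(-5, Pow(Y, 4)))
Pow(Function('r')(Mul(-17, 6)), -1) = Pow(Mul(-5, Pow(Mul(-17, 6), 4)), -1) = Pow(Mul(-5, Pow(-102, 4)), -1) = Pow(Mul(-5, 108243216), -1) = Pow(-541216080, -1) = Rational(-1, 541216080)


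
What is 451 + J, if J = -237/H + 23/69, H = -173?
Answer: 234953/519 ≈ 452.70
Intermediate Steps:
J = 884/519 (J = -237/(-173) + 23/69 = -237*(-1/173) + 23*(1/69) = 237/173 + ⅓ = 884/519 ≈ 1.7033)
451 + J = 451 + 884/519 = 234953/519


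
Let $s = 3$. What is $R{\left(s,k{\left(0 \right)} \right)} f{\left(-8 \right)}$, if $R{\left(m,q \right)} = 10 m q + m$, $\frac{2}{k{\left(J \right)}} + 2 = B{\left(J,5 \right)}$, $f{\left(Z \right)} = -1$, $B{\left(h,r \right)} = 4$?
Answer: $-33$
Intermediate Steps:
$k{\left(J \right)} = 1$ ($k{\left(J \right)} = \frac{2}{-2 + 4} = \frac{2}{2} = 2 \cdot \frac{1}{2} = 1$)
$R{\left(m,q \right)} = m + 10 m q$ ($R{\left(m,q \right)} = 10 m q + m = m + 10 m q$)
$R{\left(s,k{\left(0 \right)} \right)} f{\left(-8 \right)} = 3 \left(1 + 10 \cdot 1\right) \left(-1\right) = 3 \left(1 + 10\right) \left(-1\right) = 3 \cdot 11 \left(-1\right) = 33 \left(-1\right) = -33$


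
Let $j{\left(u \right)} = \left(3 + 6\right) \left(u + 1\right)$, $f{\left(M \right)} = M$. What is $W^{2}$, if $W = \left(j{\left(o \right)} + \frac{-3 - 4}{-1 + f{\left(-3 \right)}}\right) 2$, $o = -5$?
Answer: $\frac{18769}{4} \approx 4692.3$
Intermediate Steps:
$j{\left(u \right)} = 9 + 9 u$ ($j{\left(u \right)} = 9 \left(1 + u\right) = 9 + 9 u$)
$W = - \frac{137}{2}$ ($W = \left(\left(9 + 9 \left(-5\right)\right) + \frac{-3 - 4}{-1 - 3}\right) 2 = \left(\left(9 - 45\right) - \frac{7}{-4}\right) 2 = \left(-36 - - \frac{7}{4}\right) 2 = \left(-36 + \frac{7}{4}\right) 2 = \left(- \frac{137}{4}\right) 2 = - \frac{137}{2} \approx -68.5$)
$W^{2} = \left(- \frac{137}{2}\right)^{2} = \frac{18769}{4}$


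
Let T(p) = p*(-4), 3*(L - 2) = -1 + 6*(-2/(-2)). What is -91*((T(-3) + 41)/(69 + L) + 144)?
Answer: -2871141/218 ≈ -13170.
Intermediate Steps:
L = 11/3 (L = 2 + (-1 + 6*(-2/(-2)))/3 = 2 + (-1 + 6*(-2*(-½)))/3 = 2 + (-1 + 6*1)/3 = 2 + (-1 + 6)/3 = 2 + (⅓)*5 = 2 + 5/3 = 11/3 ≈ 3.6667)
T(p) = -4*p
-91*((T(-3) + 41)/(69 + L) + 144) = -91*((-4*(-3) + 41)/(69 + 11/3) + 144) = -91*((12 + 41)/(218/3) + 144) = -91*(53*(3/218) + 144) = -91*(159/218 + 144) = -91*31551/218 = -2871141/218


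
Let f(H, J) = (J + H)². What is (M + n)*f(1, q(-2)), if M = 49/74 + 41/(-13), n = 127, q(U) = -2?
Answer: 119777/962 ≈ 124.51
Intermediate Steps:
f(H, J) = (H + J)²
M = -2397/962 (M = 49*(1/74) + 41*(-1/13) = 49/74 - 41/13 = -2397/962 ≈ -2.4917)
(M + n)*f(1, q(-2)) = (-2397/962 + 127)*(1 - 2)² = (119777/962)*(-1)² = (119777/962)*1 = 119777/962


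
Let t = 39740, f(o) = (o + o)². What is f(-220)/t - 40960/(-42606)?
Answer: 246906800/42329061 ≈ 5.8330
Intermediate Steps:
f(o) = 4*o² (f(o) = (2*o)² = 4*o²)
f(-220)/t - 40960/(-42606) = (4*(-220)²)/39740 - 40960/(-42606) = (4*48400)*(1/39740) - 40960*(-1/42606) = 193600*(1/39740) + 20480/21303 = 9680/1987 + 20480/21303 = 246906800/42329061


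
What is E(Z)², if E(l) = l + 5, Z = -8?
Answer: 9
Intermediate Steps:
E(l) = 5 + l
E(Z)² = (5 - 8)² = (-3)² = 9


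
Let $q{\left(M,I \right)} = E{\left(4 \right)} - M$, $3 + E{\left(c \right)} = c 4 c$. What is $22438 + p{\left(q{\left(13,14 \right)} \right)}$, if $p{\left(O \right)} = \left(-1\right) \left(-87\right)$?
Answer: $22525$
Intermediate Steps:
$E{\left(c \right)} = -3 + 4 c^{2}$ ($E{\left(c \right)} = -3 + c 4 c = -3 + 4 c c = -3 + 4 c^{2}$)
$q{\left(M,I \right)} = 61 - M$ ($q{\left(M,I \right)} = \left(-3 + 4 \cdot 4^{2}\right) - M = \left(-3 + 4 \cdot 16\right) - M = \left(-3 + 64\right) - M = 61 - M$)
$p{\left(O \right)} = 87$
$22438 + p{\left(q{\left(13,14 \right)} \right)} = 22438 + 87 = 22525$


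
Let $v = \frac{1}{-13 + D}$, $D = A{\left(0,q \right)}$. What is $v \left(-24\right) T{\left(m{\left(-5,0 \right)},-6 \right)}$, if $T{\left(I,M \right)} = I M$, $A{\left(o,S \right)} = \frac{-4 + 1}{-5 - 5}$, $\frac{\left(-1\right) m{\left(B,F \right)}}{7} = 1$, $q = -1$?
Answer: $\frac{10080}{127} \approx 79.37$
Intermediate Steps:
$m{\left(B,F \right)} = -7$ ($m{\left(B,F \right)} = \left(-7\right) 1 = -7$)
$A{\left(o,S \right)} = \frac{3}{10}$ ($A{\left(o,S \right)} = - \frac{3}{-10} = \left(-3\right) \left(- \frac{1}{10}\right) = \frac{3}{10}$)
$D = \frac{3}{10} \approx 0.3$
$v = - \frac{10}{127}$ ($v = \frac{1}{-13 + \frac{3}{10}} = \frac{1}{- \frac{127}{10}} = - \frac{10}{127} \approx -0.07874$)
$v \left(-24\right) T{\left(m{\left(-5,0 \right)},-6 \right)} = \left(- \frac{10}{127}\right) \left(-24\right) \left(\left(-7\right) \left(-6\right)\right) = \frac{240}{127} \cdot 42 = \frac{10080}{127}$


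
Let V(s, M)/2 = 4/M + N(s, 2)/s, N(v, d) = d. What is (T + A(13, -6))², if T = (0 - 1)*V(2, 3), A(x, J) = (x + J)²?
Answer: 17689/9 ≈ 1965.4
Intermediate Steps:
A(x, J) = (J + x)²
V(s, M) = 4/s + 8/M (V(s, M) = 2*(4/M + 2/s) = 2*(2/s + 4/M) = 4/s + 8/M)
T = -14/3 (T = (0 - 1)*(4/2 + 8/3) = -(4*(½) + 8*(⅓)) = -(2 + 8/3) = -1*14/3 = -14/3 ≈ -4.6667)
(T + A(13, -6))² = (-14/3 + (-6 + 13)²)² = (-14/3 + 7²)² = (-14/3 + 49)² = (133/3)² = 17689/9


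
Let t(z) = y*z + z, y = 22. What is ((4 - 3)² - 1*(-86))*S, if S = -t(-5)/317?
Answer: 10005/317 ≈ 31.562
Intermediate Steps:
t(z) = 23*z (t(z) = 22*z + z = 23*z)
S = 115/317 (S = -23*(-5)/317 = -1*(-115)*(1/317) = 115*(1/317) = 115/317 ≈ 0.36278)
((4 - 3)² - 1*(-86))*S = ((4 - 3)² - 1*(-86))*(115/317) = (1² + 86)*(115/317) = (1 + 86)*(115/317) = 87*(115/317) = 10005/317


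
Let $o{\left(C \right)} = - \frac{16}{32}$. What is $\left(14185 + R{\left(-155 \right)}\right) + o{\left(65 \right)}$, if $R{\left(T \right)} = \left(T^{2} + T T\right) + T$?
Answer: $\frac{124159}{2} \approx 62080.0$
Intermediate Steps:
$R{\left(T \right)} = T + 2 T^{2}$ ($R{\left(T \right)} = \left(T^{2} + T^{2}\right) + T = 2 T^{2} + T = T + 2 T^{2}$)
$o{\left(C \right)} = - \frac{1}{2}$ ($o{\left(C \right)} = \left(-16\right) \frac{1}{32} = - \frac{1}{2}$)
$\left(14185 + R{\left(-155 \right)}\right) + o{\left(65 \right)} = \left(14185 - 155 \left(1 + 2 \left(-155\right)\right)\right) - \frac{1}{2} = \left(14185 - 155 \left(1 - 310\right)\right) - \frac{1}{2} = \left(14185 - -47895\right) - \frac{1}{2} = \left(14185 + 47895\right) - \frac{1}{2} = 62080 - \frac{1}{2} = \frac{124159}{2}$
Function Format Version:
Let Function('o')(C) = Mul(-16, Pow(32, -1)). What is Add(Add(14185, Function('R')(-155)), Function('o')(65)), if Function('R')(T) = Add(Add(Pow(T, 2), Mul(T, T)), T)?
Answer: Rational(124159, 2) ≈ 62080.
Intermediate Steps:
Function('R')(T) = Add(T, Mul(2, Pow(T, 2))) (Function('R')(T) = Add(Add(Pow(T, 2), Pow(T, 2)), T) = Add(Mul(2, Pow(T, 2)), T) = Add(T, Mul(2, Pow(T, 2))))
Function('o')(C) = Rational(-1, 2) (Function('o')(C) = Mul(-16, Rational(1, 32)) = Rational(-1, 2))
Add(Add(14185, Function('R')(-155)), Function('o')(65)) = Add(Add(14185, Mul(-155, Add(1, Mul(2, -155)))), Rational(-1, 2)) = Add(Add(14185, Mul(-155, Add(1, -310))), Rational(-1, 2)) = Add(Add(14185, Mul(-155, -309)), Rational(-1, 2)) = Add(Add(14185, 47895), Rational(-1, 2)) = Add(62080, Rational(-1, 2)) = Rational(124159, 2)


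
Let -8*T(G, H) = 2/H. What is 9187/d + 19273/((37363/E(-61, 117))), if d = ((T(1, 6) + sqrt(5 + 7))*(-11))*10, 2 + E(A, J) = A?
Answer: -465642157467/14201863115 - 5291712*sqrt(3)/380105 ≈ -56.901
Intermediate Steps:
T(G, H) = -1/(4*H)
E(A, J) = -2 + A
d = 55/12 - 220*sqrt(3) (d = ((-1/4/6 + sqrt(5 + 7))*(-11))*10 = ((-1/4*1/6 + sqrt(12))*(-11))*10 = ((-1/24 + 2*sqrt(3))*(-11))*10 = (11/24 - 22*sqrt(3))*10 = 55/12 - 220*sqrt(3) ≈ -376.47)
9187/d + 19273/((37363/E(-61, 117))) = 9187/(55/12 - 220*sqrt(3)) + 19273/((37363/(-2 - 61))) = 9187/(55/12 - 220*sqrt(3)) + 19273/((37363/(-63))) = 9187/(55/12 - 220*sqrt(3)) + 19273/((37363*(-1/63))) = 9187/(55/12 - 220*sqrt(3)) + 19273/(-37363/63) = 9187/(55/12 - 220*sqrt(3)) + 19273*(-63/37363) = 9187/(55/12 - 220*sqrt(3)) - 1214199/37363 = -1214199/37363 + 9187/(55/12 - 220*sqrt(3))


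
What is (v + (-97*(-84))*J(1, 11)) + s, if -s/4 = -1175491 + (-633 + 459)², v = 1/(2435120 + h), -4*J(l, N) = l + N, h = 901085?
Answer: 15201137841281/3336205 ≈ 4.5564e+6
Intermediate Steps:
J(l, N) = -N/4 - l/4 (J(l, N) = -(l + N)/4 = -(N + l)/4 = -N/4 - l/4)
v = 1/3336205 (v = 1/(2435120 + 901085) = 1/3336205 ≈ 2.9974e-7)
s = 4580860 (s = -4*(-1175491 + (-633 + 459)²) = -4*(-1175491 + (-174)²) = -4*(-1175491 + 30276) = -4*(-1145215) = 4580860)
(v + (-97*(-84))*J(1, 11)) + s = (1/3336205 + (-97*(-84))*(-¼*11 - ¼*1)) + 4580860 = (1/3336205 + 8148*(-11/4 - ¼)) + 4580860 = (1/3336205 + 8148*(-3)) + 4580860 = (1/3336205 - 24444) + 4580860 = -81550195019/3336205 + 4580860 = 15201137841281/3336205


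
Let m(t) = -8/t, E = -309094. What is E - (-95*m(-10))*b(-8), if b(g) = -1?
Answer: -309170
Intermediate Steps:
E - (-95*m(-10))*b(-8) = -309094 - (-(-760)/(-10))*(-1) = -309094 - (-(-760)*(-1)/10)*(-1) = -309094 - (-95*⅘)*(-1) = -309094 - (-76)*(-1) = -309094 - 1*76 = -309094 - 76 = -309170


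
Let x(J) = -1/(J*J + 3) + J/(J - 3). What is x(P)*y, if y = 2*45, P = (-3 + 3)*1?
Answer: -30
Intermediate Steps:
P = 0 (P = 0*1 = 0)
y = 90
x(J) = -1/(3 + J²) + J/(-3 + J) (x(J) = -1/(J² + 3) + J/(-3 + J) = -1/(3 + J²) + J/(-3 + J))
x(P)*y = ((3 + 0³ + 2*0)/(-9 + 0³ - 3*0² + 3*0))*90 = ((3 + 0 + 0)/(-9 + 0 - 3*0 + 0))*90 = (3/(-9 + 0 + 0 + 0))*90 = (3/(-9))*90 = -⅑*3*90 = -⅓*90 = -30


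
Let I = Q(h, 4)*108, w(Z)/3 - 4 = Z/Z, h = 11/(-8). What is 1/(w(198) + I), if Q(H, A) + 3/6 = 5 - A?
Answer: 1/69 ≈ 0.014493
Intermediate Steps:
h = -11/8 (h = 11*(-⅛) = -11/8 ≈ -1.3750)
Q(H, A) = 9/2 - A (Q(H, A) = -½ + (5 - A) = 9/2 - A)
w(Z) = 15 (w(Z) = 12 + 3*(Z/Z) = 12 + 3*1 = 12 + 3 = 15)
I = 54 (I = (9/2 - 1*4)*108 = (9/2 - 4)*108 = (½)*108 = 54)
1/(w(198) + I) = 1/(15 + 54) = 1/69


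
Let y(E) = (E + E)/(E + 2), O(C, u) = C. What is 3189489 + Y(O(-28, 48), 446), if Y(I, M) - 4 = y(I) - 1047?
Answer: 41449826/13 ≈ 3.1884e+6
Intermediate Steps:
y(E) = 2*E/(2 + E) (y(E) = (2*E)/(2 + E) = 2*E/(2 + E))
Y(I, M) = -1043 + 2*I/(2 + I) (Y(I, M) = 4 + (2*I/(2 + I) - 1047) = 4 + (-1047 + 2*I/(2 + I)) = -1043 + 2*I/(2 + I))
3189489 + Y(O(-28, 48), 446) = 3189489 + (-2086 - 1041*(-28))/(2 - 28) = 3189489 + (-2086 + 29148)/(-26) = 3189489 - 1/26*27062 = 3189489 - 13531/13 = 41449826/13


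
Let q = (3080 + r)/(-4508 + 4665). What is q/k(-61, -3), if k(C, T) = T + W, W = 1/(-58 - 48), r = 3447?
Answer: -691862/50083 ≈ -13.814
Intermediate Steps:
W = -1/106 (W = 1/(-106) = -1/106 ≈ -0.0094340)
k(C, T) = -1/106 + T (k(C, T) = T - 1/106 = -1/106 + T)
q = 6527/157 (q = (3080 + 3447)/(-4508 + 4665) = 6527/157 ≈ 41.573)
q/k(-61, -3) = 6527/(157*(-1/106 - 3)) = 6527/(157*(-319/106)) = (6527/157)*(-106/319) = -691862/50083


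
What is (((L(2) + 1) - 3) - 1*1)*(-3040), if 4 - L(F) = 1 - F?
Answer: -6080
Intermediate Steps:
L(F) = 3 + F (L(F) = 4 - (1 - F) = 4 + (-1 + F) = 3 + F)
(((L(2) + 1) - 3) - 1*1)*(-3040) = ((((3 + 2) + 1) - 3) - 1*1)*(-3040) = (((5 + 1) - 3) - 1)*(-3040) = ((6 - 3) - 1)*(-3040) = (3 - 1)*(-3040) = 2*(-3040) = -6080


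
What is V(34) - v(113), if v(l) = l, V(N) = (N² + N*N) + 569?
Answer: 2768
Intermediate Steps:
V(N) = 569 + 2*N² (V(N) = (N² + N²) + 569 = 2*N² + 569 = 569 + 2*N²)
V(34) - v(113) = (569 + 2*34²) - 1*113 = (569 + 2*1156) - 113 = (569 + 2312) - 113 = 2881 - 113 = 2768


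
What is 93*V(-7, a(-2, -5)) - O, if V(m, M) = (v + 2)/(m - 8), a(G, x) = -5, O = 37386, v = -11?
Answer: -186651/5 ≈ -37330.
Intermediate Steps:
V(m, M) = -9/(-8 + m) (V(m, M) = (-11 + 2)/(m - 8) = -9/(-8 + m))
93*V(-7, a(-2, -5)) - O = 93*(-9/(-8 - 7)) - 1*37386 = 93*(-9/(-15)) - 37386 = 93*(-9*(-1/15)) - 37386 = 93*(3/5) - 37386 = 279/5 - 37386 = -186651/5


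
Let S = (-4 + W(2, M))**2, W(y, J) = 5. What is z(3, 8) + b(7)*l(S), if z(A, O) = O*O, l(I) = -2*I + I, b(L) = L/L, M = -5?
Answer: 63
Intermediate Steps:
S = 1 (S = (-4 + 5)**2 = 1**2 = 1)
b(L) = 1
l(I) = -I
z(A, O) = O**2
z(3, 8) + b(7)*l(S) = 8**2 + 1*(-1*1) = 64 + 1*(-1) = 64 - 1 = 63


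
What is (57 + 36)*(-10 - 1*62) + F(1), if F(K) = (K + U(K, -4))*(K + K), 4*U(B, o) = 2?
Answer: -6693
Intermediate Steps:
U(B, o) = ½ (U(B, o) = (¼)*2 = ½)
F(K) = 2*K*(½ + K) (F(K) = (K + ½)*(K + K) = (½ + K)*(2*K) = 2*K*(½ + K))
(57 + 36)*(-10 - 1*62) + F(1) = (57 + 36)*(-10 - 1*62) + 1*(1 + 2*1) = 93*(-10 - 62) + 1*(1 + 2) = 93*(-72) + 1*3 = -6696 + 3 = -6693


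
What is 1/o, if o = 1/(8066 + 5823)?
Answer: 13889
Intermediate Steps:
o = 1/13889 ≈ 7.1999e-5
1/o = 1/(1/13889) = 13889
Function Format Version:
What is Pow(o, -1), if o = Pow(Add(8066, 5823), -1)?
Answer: 13889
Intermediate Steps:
o = Rational(1, 13889) (o = Pow(13889, -1) = Rational(1, 13889) ≈ 7.1999e-5)
Pow(o, -1) = Pow(Rational(1, 13889), -1) = 13889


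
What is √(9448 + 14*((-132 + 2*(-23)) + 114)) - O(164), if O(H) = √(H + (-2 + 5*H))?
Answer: -√982 + 2*√2138 ≈ 61.140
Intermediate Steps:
O(H) = √(-2 + 6*H)
√(9448 + 14*((-132 + 2*(-23)) + 114)) - O(164) = √(9448 + 14*((-132 + 2*(-23)) + 114)) - √(-2 + 6*164) = √(9448 + 14*((-132 - 46) + 114)) - √(-2 + 984) = √(9448 + 14*(-178 + 114)) - √982 = √(9448 + 14*(-64)) - √982 = √(9448 - 896) - √982 = √8552 - √982 = 2*√2138 - √982 = -√982 + 2*√2138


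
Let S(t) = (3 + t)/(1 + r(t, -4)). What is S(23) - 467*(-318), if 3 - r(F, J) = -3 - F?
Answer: 2227603/15 ≈ 1.4851e+5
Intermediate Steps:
r(F, J) = 6 + F (r(F, J) = 3 - (-3 - F) = 3 + (3 + F) = 6 + F)
S(t) = (3 + t)/(7 + t) (S(t) = (3 + t)/(1 + (6 + t)) = (3 + t)/(7 + t))
S(23) - 467*(-318) = (3 + 23)/(7 + 23) - 467*(-318) = 26/30 + 148506 = (1/30)*26 + 148506 = 13/15 + 148506 = 2227603/15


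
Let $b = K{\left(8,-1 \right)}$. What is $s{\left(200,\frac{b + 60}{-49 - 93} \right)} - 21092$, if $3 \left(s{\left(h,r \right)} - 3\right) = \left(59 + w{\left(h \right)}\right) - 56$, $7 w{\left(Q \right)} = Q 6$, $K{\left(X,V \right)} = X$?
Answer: $- \frac{147216}{7} \approx -21031.0$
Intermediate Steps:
$w{\left(Q \right)} = \frac{6 Q}{7}$ ($w{\left(Q \right)} = \frac{Q 6}{7} = \frac{6 Q}{7}$)
$b = 8$
$s{\left(h,r \right)} = 4 + \frac{2 h}{7}$ ($s{\left(h,r \right)} = 3 + \frac{\left(59 + \frac{6 h}{7}\right) - 56}{3} = 3 + \frac{3 + \frac{6 h}{7}}{3} = 3 + \left(1 + \frac{2 h}{7}\right) = 4 + \frac{2 h}{7}$)
$s{\left(200,\frac{b + 60}{-49 - 93} \right)} - 21092 = \left(4 + \frac{2}{7} \cdot 200\right) - 21092 = \left(4 + \frac{400}{7}\right) - 21092 = \frac{428}{7} - 21092 = - \frac{147216}{7}$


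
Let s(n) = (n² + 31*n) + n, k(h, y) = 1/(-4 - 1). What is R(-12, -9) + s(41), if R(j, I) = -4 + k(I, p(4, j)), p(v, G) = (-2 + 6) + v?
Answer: 14944/5 ≈ 2988.8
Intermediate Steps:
p(v, G) = 4 + v
k(h, y) = -⅕ (k(h, y) = 1/(-5) = -⅕)
s(n) = n² + 32*n
R(j, I) = -21/5 (R(j, I) = -4 - ⅕ = -21/5)
R(-12, -9) + s(41) = -21/5 + 41*(32 + 41) = -21/5 + 41*73 = -21/5 + 2993 = 14944/5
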